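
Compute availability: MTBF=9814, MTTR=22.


Availability = MTBF / (MTBF + MTTR)
Availability = 9814 / (9814 + 22)
Availability = 9814 / 9836
Availability = 99.7763%

99.7763%


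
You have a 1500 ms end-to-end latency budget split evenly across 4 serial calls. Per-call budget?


Formula: per_stage = total_budget / stages
per_stage = 1500 / 4
per_stage = 375.0 ms

375.0 ms


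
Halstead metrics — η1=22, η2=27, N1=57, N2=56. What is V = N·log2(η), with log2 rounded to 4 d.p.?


Formula: V = N * log2(η), where N = N1 + N2 and η = η1 + η2
η = 22 + 27 = 49
N = 57 + 56 = 113
log2(49) ≈ 5.6147
V = 113 * 5.6147 = 634.46

634.46


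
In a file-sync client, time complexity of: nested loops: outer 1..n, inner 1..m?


Reasoning: product of independent bounds
Complexity: O(n*m)

O(n*m)


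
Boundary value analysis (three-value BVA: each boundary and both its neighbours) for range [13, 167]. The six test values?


Range: [13, 167]
Boundaries: just below min, min, min+1, max-1, max, just above max
Values: [12, 13, 14, 166, 167, 168]

[12, 13, 14, 166, 167, 168]


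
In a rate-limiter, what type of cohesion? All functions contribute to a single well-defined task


Reasoning: Best: single purpose
Type: Functional cohesion

Functional cohesion


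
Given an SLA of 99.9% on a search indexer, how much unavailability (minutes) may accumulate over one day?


Formula: allowed downtime = period * (100 - SLA) / 100
Period (day) = 1440 minutes
Unavailability fraction = (100 - 99.9) / 100
Allowed downtime = 1440 * (100 - 99.9) / 100
Allowed downtime = 1.44 minutes

1.44 minutes


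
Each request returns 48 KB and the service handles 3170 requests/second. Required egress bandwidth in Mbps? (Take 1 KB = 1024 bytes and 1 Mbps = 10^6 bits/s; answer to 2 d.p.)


Formula: Mbps = payload_bytes * RPS * 8 / 1e6
Payload per request = 48 KB = 48 * 1024 = 49152 bytes
Total bytes/sec = 49152 * 3170 = 155811840
Total bits/sec = 155811840 * 8 = 1246494720
Mbps = 1246494720 / 1e6 = 1246.49

1246.49 Mbps


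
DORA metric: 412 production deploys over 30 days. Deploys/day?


Formula: deployments per day = releases / days
= 412 / 30
= 13.733 deploys/day
(equivalently, 96.13 deploys/week)

13.733 deploys/day


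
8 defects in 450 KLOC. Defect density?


Defect density = defects / KLOC
Defect density = 8 / 450
Defect density = 0.018 defects/KLOC

0.018 defects/KLOC


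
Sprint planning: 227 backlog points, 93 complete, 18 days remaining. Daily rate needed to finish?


Formula: Required rate = Remaining points / Days left
Remaining = 227 - 93 = 134 points
Required rate = 134 / 18 = 7.44 points/day

7.44 points/day


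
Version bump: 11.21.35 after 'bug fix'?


Current: 11.21.35
Change category: 'bug fix' → patch bump
SemVer rule: patch bump → increment PATCH (MAJOR and MINOR unchanged)
New: 11.21.36

11.21.36


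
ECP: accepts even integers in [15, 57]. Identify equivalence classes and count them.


Constraint: even integers in [15, 57]
Class 1: x < 15 — out-of-range invalid
Class 2: x in [15,57] but odd — wrong type invalid
Class 3: x in [15,57] and even — valid
Class 4: x > 57 — out-of-range invalid
Total equivalence classes: 4

4 equivalence classes


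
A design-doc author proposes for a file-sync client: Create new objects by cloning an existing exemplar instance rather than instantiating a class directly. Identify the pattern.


This matches the Prototype pattern

Prototype


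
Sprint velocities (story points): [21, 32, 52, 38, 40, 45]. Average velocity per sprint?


Formula: Avg velocity = Total points / Number of sprints
Points: [21, 32, 52, 38, 40, 45]
Sum = 21 + 32 + 52 + 38 + 40 + 45 = 228
Avg velocity = 228 / 6 = 38.0 points/sprint

38.0 points/sprint


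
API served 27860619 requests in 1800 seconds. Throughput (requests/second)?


Formula: throughput = requests / seconds
throughput = 27860619 / 1800
throughput = 15478.12 requests/second

15478.12 requests/second


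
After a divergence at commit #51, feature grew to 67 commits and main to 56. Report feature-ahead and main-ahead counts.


Common ancestor: commit #51
feature commits after divergence: 67 - 51 = 16
main commits after divergence: 56 - 51 = 5
feature is 16 commits ahead of main
main is 5 commits ahead of feature

feature ahead: 16, main ahead: 5


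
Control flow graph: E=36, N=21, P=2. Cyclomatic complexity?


Formula: V(G) = E - N + 2P
V(G) = 36 - 21 + 2*2
V(G) = 15 + 4
V(G) = 19

19


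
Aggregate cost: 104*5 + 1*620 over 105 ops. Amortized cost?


Formula: Amortized cost = Total cost / Operations
Total cost = (104 * 5) + (1 * 620)
Total cost = 520 + 620 = 1140
Amortized = 1140 / 105 = 10.8571

10.8571


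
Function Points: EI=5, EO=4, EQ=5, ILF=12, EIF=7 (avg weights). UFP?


UFP = EI*4 + EO*5 + EQ*4 + ILF*10 + EIF*7
UFP = 5*4 + 4*5 + 5*4 + 12*10 + 7*7
UFP = 20 + 20 + 20 + 120 + 49
UFP = 229

229


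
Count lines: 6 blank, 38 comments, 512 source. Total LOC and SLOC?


Total LOC = blank + comment + code
Total LOC = 6 + 38 + 512 = 556
SLOC (source only) = code = 512

Total LOC: 556, SLOC: 512


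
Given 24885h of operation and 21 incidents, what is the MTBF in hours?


Formula: MTBF = Total operating time / Number of failures
MTBF = 24885 / 21
MTBF = 1185.0 hours

1185.0 hours


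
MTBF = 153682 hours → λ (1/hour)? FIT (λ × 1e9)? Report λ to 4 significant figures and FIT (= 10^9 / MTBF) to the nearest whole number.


Formula: λ = 1 / MTBF; FIT = λ × 1e9 = 1e9 / MTBF
λ = 1 / 153682 ≈ 6.507e-06 failures/hour
FIT = 1e9 / 153682 ≈ 6507 failures per 1e9 hours (nearest whole number)

λ = 6.507e-06 /h, FIT = 6507


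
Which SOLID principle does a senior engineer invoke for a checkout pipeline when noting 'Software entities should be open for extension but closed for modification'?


This describes the Open/Closed Principle (OCP)

Open/Closed Principle (OCP)


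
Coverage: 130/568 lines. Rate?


Coverage = covered / total * 100
Coverage = 130 / 568 * 100
Coverage = 22.89%

22.89%


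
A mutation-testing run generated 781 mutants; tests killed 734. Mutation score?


Mutation score = killed / total * 100
Mutation score = 734 / 781 * 100
Mutation score = 93.98%

93.98%


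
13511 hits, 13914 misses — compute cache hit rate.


Formula: hit rate = hits / (hits + misses) * 100
hit rate = 13511 / (13511 + 13914) * 100
hit rate = 13511 / 27425 * 100
hit rate = 49.27%

49.27%


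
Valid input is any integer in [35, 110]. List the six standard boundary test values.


Range: [35, 110]
Boundaries: just below min, min, min+1, max-1, max, just above max
Values: [34, 35, 36, 109, 110, 111]

[34, 35, 36, 109, 110, 111]


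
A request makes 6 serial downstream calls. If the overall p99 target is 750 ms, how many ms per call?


Formula: per_stage = total_budget / stages
per_stage = 750 / 6
per_stage = 125.0 ms

125.0 ms


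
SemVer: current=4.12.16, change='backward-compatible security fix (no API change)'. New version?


Current: 4.12.16
Change category: 'backward-compatible security fix (no API change)' → patch bump
SemVer rule: patch bump → increment PATCH (MAJOR and MINOR unchanged)
New: 4.12.17

4.12.17


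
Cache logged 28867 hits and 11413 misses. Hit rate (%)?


Formula: hit rate = hits / (hits + misses) * 100
hit rate = 28867 / (28867 + 11413) * 100
hit rate = 28867 / 40280 * 100
hit rate = 71.67%

71.67%


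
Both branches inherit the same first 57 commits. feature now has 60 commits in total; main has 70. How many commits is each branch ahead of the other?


Common ancestor: commit #57
feature commits after divergence: 60 - 57 = 3
main commits after divergence: 70 - 57 = 13
feature is 3 commits ahead of main
main is 13 commits ahead of feature

feature ahead: 3, main ahead: 13


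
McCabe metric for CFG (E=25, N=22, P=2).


Formula: V(G) = E - N + 2P
V(G) = 25 - 22 + 2*2
V(G) = 3 + 4
V(G) = 7

7


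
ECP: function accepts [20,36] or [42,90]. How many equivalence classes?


Valid ranges: [20,36] and [42,90]
Class 1: x < 20 — invalid
Class 2: 20 ≤ x ≤ 36 — valid
Class 3: 36 < x < 42 — invalid (gap between ranges)
Class 4: 42 ≤ x ≤ 90 — valid
Class 5: x > 90 — invalid
Total equivalence classes: 5

5 equivalence classes


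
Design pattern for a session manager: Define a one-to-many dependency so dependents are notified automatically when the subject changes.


This matches the Observer pattern

Observer


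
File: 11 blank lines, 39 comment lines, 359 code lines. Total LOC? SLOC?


Total LOC = blank + comment + code
Total LOC = 11 + 39 + 359 = 409
SLOC (source only) = code = 359

Total LOC: 409, SLOC: 359


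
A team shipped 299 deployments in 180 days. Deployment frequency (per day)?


Formula: deployments per day = releases / days
= 299 / 180
= 1.661 deploys/day
(equivalently, 11.63 deploys/week)

1.661 deploys/day


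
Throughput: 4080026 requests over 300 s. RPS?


Formula: throughput = requests / seconds
throughput = 4080026 / 300
throughput = 13600.09 requests/second

13600.09 requests/second


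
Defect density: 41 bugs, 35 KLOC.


Defect density = defects / KLOC
Defect density = 41 / 35
Defect density = 1.171 defects/KLOC

1.171 defects/KLOC


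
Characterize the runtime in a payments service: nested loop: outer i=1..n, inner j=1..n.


Reasoning: n iterations times n iterations
Complexity: O(n^2)

O(n^2)


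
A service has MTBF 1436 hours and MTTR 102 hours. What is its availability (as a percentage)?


Availability = MTBF / (MTBF + MTTR)
Availability = 1436 / (1436 + 102)
Availability = 1436 / 1538
Availability = 93.368%

93.368%


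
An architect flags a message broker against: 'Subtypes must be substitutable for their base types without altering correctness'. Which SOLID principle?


This describes the Liskov Substitution Principle (LSP)

Liskov Substitution Principle (LSP)


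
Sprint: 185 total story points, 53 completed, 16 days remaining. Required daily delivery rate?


Formula: Required rate = Remaining points / Days left
Remaining = 185 - 53 = 132 points
Required rate = 132 / 16 = 8.25 points/day

8.25 points/day


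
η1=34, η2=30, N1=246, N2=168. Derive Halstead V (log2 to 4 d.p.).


Formula: V = N * log2(η), where N = N1 + N2 and η = η1 + η2
η = 34 + 30 = 64
N = 246 + 168 = 414
log2(64) ≈ 6.0000
V = 414 * 6.0000 = 2484.00

2484.00


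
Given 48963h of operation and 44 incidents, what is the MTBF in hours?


Formula: MTBF = Total operating time / Number of failures
MTBF = 48963 / 44
MTBF = 1112.8 hours

1112.8 hours


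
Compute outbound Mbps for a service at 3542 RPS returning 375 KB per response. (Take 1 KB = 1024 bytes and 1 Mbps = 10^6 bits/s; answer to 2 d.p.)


Formula: Mbps = payload_bytes * RPS * 8 / 1e6
Payload per request = 375 KB = 375 * 1024 = 384000 bytes
Total bytes/sec = 384000 * 3542 = 1360128000
Total bits/sec = 1360128000 * 8 = 10881024000
Mbps = 10881024000 / 1e6 = 10881.02

10881.02 Mbps


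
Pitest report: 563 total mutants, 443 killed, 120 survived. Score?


Mutation score = killed / total * 100
Mutation score = 443 / 563 * 100
Mutation score = 78.69%

78.69%


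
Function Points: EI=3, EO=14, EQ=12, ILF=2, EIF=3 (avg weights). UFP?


UFP = EI*4 + EO*5 + EQ*4 + ILF*10 + EIF*7
UFP = 3*4 + 14*5 + 12*4 + 2*10 + 3*7
UFP = 12 + 70 + 48 + 20 + 21
UFP = 171

171


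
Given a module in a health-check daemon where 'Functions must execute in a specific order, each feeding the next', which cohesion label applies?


Reasoning: Output of one is input to next
Type: Sequential cohesion

Sequential cohesion


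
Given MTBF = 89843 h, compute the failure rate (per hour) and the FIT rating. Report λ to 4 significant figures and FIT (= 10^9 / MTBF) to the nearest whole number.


Formula: λ = 1 / MTBF; FIT = λ × 1e9 = 1e9 / MTBF
λ = 1 / 89843 ≈ 1.113e-05 failures/hour
FIT = 1e9 / 89843 ≈ 11131 failures per 1e9 hours (nearest whole number)

λ = 1.113e-05 /h, FIT = 11131


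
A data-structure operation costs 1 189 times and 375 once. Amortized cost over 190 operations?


Formula: Amortized cost = Total cost / Operations
Total cost = (189 * 1) + (1 * 375)
Total cost = 189 + 375 = 564
Amortized = 564 / 190 = 2.9684

2.9684


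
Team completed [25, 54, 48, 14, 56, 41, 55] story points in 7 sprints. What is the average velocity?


Formula: Avg velocity = Total points / Number of sprints
Points: [25, 54, 48, 14, 56, 41, 55]
Sum = 25 + 54 + 48 + 14 + 56 + 41 + 55 = 293
Avg velocity = 293 / 7 = 41.86 points/sprint

41.86 points/sprint


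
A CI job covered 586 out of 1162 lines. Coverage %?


Coverage = covered / total * 100
Coverage = 586 / 1162 * 100
Coverage = 50.43%

50.43%


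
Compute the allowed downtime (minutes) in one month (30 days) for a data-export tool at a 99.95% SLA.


Formula: allowed downtime = period * (100 - SLA) / 100
Period (month (30 days)) = 43200 minutes
Unavailability fraction = (100 - 99.95) / 100
Allowed downtime = 43200 * (100 - 99.95) / 100
Allowed downtime = 21.6 minutes

21.6 minutes


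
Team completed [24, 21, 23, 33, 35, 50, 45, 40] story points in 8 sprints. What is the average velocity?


Formula: Avg velocity = Total points / Number of sprints
Points: [24, 21, 23, 33, 35, 50, 45, 40]
Sum = 24 + 21 + 23 + 33 + 35 + 50 + 45 + 40 = 271
Avg velocity = 271 / 8 = 33.88 points/sprint

33.88 points/sprint


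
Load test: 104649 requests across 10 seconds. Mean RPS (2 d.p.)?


Formula: throughput = requests / seconds
throughput = 104649 / 10
throughput = 10464.9 requests/second

10464.9 requests/second


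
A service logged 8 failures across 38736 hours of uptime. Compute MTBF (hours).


Formula: MTBF = Total operating time / Number of failures
MTBF = 38736 / 8
MTBF = 4842.0 hours

4842.0 hours


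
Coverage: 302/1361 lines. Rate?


Coverage = covered / total * 100
Coverage = 302 / 1361 * 100
Coverage = 22.19%

22.19%


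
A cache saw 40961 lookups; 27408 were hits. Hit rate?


Formula: hit rate = hits / (hits + misses) * 100
hit rate = 27408 / (27408 + 13553) * 100
hit rate = 27408 / 40961 * 100
hit rate = 66.91%

66.91%


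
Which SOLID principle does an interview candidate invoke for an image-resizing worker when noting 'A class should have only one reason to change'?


This describes the Single Responsibility Principle (SRP)

Single Responsibility Principle (SRP)


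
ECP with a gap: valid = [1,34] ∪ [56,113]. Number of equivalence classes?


Valid ranges: [1,34] and [56,113]
Class 1: x < 1 — invalid
Class 2: 1 ≤ x ≤ 34 — valid
Class 3: 34 < x < 56 — invalid (gap between ranges)
Class 4: 56 ≤ x ≤ 113 — valid
Class 5: x > 113 — invalid
Total equivalence classes: 5

5 equivalence classes


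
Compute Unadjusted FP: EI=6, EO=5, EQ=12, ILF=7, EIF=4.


UFP = EI*4 + EO*5 + EQ*4 + ILF*10 + EIF*7
UFP = 6*4 + 5*5 + 12*4 + 7*10 + 4*7
UFP = 24 + 25 + 48 + 70 + 28
UFP = 195

195


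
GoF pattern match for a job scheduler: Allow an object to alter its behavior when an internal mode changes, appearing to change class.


This matches the State pattern

State


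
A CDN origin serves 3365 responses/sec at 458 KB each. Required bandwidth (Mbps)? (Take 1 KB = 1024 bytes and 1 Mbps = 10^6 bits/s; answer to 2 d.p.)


Formula: Mbps = payload_bytes * RPS * 8 / 1e6
Payload per request = 458 KB = 458 * 1024 = 468992 bytes
Total bytes/sec = 468992 * 3365 = 1578158080
Total bits/sec = 1578158080 * 8 = 12625264640
Mbps = 12625264640 / 1e6 = 12625.26

12625.26 Mbps


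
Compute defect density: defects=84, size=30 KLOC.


Defect density = defects / KLOC
Defect density = 84 / 30
Defect density = 2.8 defects/KLOC

2.8 defects/KLOC


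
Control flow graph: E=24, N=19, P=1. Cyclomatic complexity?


Formula: V(G) = E - N + 2P
V(G) = 24 - 19 + 2*1
V(G) = 5 + 2
V(G) = 7

7


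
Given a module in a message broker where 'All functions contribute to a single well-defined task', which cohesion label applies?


Reasoning: Best: single purpose
Type: Functional cohesion

Functional cohesion


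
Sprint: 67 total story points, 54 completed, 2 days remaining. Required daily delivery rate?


Formula: Required rate = Remaining points / Days left
Remaining = 67 - 54 = 13 points
Required rate = 13 / 2 = 6.5 points/day

6.5 points/day


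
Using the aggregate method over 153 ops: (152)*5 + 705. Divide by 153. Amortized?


Formula: Amortized cost = Total cost / Operations
Total cost = (152 * 5) + (1 * 705)
Total cost = 760 + 705 = 1465
Amortized = 1465 / 153 = 9.5752

9.5752


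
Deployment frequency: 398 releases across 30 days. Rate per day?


Formula: deployments per day = releases / days
= 398 / 30
= 13.267 deploys/day
(equivalently, 92.87 deploys/week)

13.267 deploys/day


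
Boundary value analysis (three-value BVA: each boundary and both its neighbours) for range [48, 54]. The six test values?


Range: [48, 54]
Boundaries: just below min, min, min+1, max-1, max, just above max
Values: [47, 48, 49, 53, 54, 55]

[47, 48, 49, 53, 54, 55]


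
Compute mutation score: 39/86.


Mutation score = killed / total * 100
Mutation score = 39 / 86 * 100
Mutation score = 45.35%

45.35%


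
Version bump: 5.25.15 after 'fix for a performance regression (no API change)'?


Current: 5.25.15
Change category: 'fix for a performance regression (no API change)' → patch bump
SemVer rule: patch bump → increment PATCH (MAJOR and MINOR unchanged)
New: 5.25.16

5.25.16


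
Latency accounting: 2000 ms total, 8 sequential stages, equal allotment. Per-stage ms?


Formula: per_stage = total_budget / stages
per_stage = 2000 / 8
per_stage = 250.0 ms

250.0 ms


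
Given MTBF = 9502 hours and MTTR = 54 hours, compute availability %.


Availability = MTBF / (MTBF + MTTR)
Availability = 9502 / (9502 + 54)
Availability = 9502 / 9556
Availability = 99.4349%

99.4349%


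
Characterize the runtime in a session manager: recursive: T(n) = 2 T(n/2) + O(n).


Reasoning: master theorem case 2 (merge-sort recurrence)
Complexity: O(n log n)

O(n log n)


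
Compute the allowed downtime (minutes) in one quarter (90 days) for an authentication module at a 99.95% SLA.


Formula: allowed downtime = period * (100 - SLA) / 100
Period (quarter (90 days)) = 129600 minutes
Unavailability fraction = (100 - 99.95) / 100
Allowed downtime = 129600 * (100 - 99.95) / 100
Allowed downtime = 64.8 minutes

64.8 minutes


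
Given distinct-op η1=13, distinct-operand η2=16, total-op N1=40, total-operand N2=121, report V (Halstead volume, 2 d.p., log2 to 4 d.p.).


Formula: V = N * log2(η), where N = N1 + N2 and η = η1 + η2
η = 13 + 16 = 29
N = 40 + 121 = 161
log2(29) ≈ 4.8580
V = 161 * 4.8580 = 782.14

782.14


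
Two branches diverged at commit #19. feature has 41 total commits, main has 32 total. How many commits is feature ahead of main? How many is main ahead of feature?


Common ancestor: commit #19
feature commits after divergence: 41 - 19 = 22
main commits after divergence: 32 - 19 = 13
feature is 22 commits ahead of main
main is 13 commits ahead of feature

feature ahead: 22, main ahead: 13


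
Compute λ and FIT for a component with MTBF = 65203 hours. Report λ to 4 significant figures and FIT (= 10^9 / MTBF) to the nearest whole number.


Formula: λ = 1 / MTBF; FIT = λ × 1e9 = 1e9 / MTBF
λ = 1 / 65203 ≈ 1.534e-05 failures/hour
FIT = 1e9 / 65203 ≈ 15337 failures per 1e9 hours (nearest whole number)

λ = 1.534e-05 /h, FIT = 15337


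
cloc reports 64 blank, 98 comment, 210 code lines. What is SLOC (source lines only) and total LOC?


Total LOC = blank + comment + code
Total LOC = 64 + 98 + 210 = 372
SLOC (source only) = code = 210

Total LOC: 372, SLOC: 210


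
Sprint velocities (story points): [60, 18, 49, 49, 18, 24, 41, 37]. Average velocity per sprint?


Formula: Avg velocity = Total points / Number of sprints
Points: [60, 18, 49, 49, 18, 24, 41, 37]
Sum = 60 + 18 + 49 + 49 + 18 + 24 + 41 + 37 = 296
Avg velocity = 296 / 8 = 37.0 points/sprint

37.0 points/sprint


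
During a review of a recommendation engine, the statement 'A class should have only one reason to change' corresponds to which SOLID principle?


This describes the Single Responsibility Principle (SRP)

Single Responsibility Principle (SRP)


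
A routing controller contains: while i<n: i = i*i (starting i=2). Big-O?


Reasoning: squaring drives double-exponential growth; iterations ~ log log n
Complexity: O(log log n)

O(log log n)


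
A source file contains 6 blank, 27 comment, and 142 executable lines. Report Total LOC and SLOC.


Total LOC = blank + comment + code
Total LOC = 6 + 27 + 142 = 175
SLOC (source only) = code = 142

Total LOC: 175, SLOC: 142


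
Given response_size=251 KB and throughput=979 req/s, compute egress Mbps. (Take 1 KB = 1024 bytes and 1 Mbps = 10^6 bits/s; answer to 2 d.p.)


Formula: Mbps = payload_bytes * RPS * 8 / 1e6
Payload per request = 251 KB = 251 * 1024 = 257024 bytes
Total bytes/sec = 257024 * 979 = 251626496
Total bits/sec = 251626496 * 8 = 2013011968
Mbps = 2013011968 / 1e6 = 2013.01

2013.01 Mbps


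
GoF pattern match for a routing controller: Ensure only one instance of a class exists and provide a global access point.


This matches the Singleton pattern

Singleton


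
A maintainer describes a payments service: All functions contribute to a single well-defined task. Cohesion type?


Reasoning: Best: single purpose
Type: Functional cohesion

Functional cohesion


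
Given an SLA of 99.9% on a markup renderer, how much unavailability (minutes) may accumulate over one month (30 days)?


Formula: allowed downtime = period * (100 - SLA) / 100
Period (month (30 days)) = 43200 minutes
Unavailability fraction = (100 - 99.9) / 100
Allowed downtime = 43200 * (100 - 99.9) / 100
Allowed downtime = 43.2 minutes

43.2 minutes


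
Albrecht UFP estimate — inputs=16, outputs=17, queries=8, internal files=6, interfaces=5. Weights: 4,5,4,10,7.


UFP = EI*4 + EO*5 + EQ*4 + ILF*10 + EIF*7
UFP = 16*4 + 17*5 + 8*4 + 6*10 + 5*7
UFP = 64 + 85 + 32 + 60 + 35
UFP = 276

276


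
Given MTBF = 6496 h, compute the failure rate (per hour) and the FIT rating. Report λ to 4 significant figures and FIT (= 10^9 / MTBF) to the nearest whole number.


Formula: λ = 1 / MTBF; FIT = λ × 1e9 = 1e9 / MTBF
λ = 1 / 6496 ≈ 1.539e-04 failures/hour
FIT = 1e9 / 6496 ≈ 153941 failures per 1e9 hours (nearest whole number)

λ = 1.539e-04 /h, FIT = 153941


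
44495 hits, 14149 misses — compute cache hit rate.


Formula: hit rate = hits / (hits + misses) * 100
hit rate = 44495 / (44495 + 14149) * 100
hit rate = 44495 / 58644 * 100
hit rate = 75.87%

75.87%


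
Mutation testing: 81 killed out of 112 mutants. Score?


Mutation score = killed / total * 100
Mutation score = 81 / 112 * 100
Mutation score = 72.32%

72.32%


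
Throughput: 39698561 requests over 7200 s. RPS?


Formula: throughput = requests / seconds
throughput = 39698561 / 7200
throughput = 5513.69 requests/second

5513.69 requests/second


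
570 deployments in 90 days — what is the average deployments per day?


Formula: deployments per day = releases / days
= 570 / 90
= 6.333 deploys/day
(equivalently, 44.33 deploys/week)

6.333 deploys/day


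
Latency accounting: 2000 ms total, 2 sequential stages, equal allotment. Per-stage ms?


Formula: per_stage = total_budget / stages
per_stage = 2000 / 2
per_stage = 1000.0 ms

1000.0 ms


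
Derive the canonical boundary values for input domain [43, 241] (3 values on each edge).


Range: [43, 241]
Boundaries: just below min, min, min+1, max-1, max, just above max
Values: [42, 43, 44, 240, 241, 242]

[42, 43, 44, 240, 241, 242]


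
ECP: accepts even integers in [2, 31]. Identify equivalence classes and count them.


Constraint: even integers in [2, 31]
Class 1: x < 2 — out-of-range invalid
Class 2: x in [2,31] but odd — wrong type invalid
Class 3: x in [2,31] and even — valid
Class 4: x > 31 — out-of-range invalid
Total equivalence classes: 4

4 equivalence classes


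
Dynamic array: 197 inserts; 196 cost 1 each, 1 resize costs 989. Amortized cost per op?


Formula: Amortized cost = Total cost / Operations
Total cost = (196 * 1) + (1 * 989)
Total cost = 196 + 989 = 1185
Amortized = 1185 / 197 = 6.0152

6.0152


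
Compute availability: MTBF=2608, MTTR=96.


Availability = MTBF / (MTBF + MTTR)
Availability = 2608 / (2608 + 96)
Availability = 2608 / 2704
Availability = 96.4497%

96.4497%


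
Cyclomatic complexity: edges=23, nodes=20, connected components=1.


Formula: V(G) = E - N + 2P
V(G) = 23 - 20 + 2*1
V(G) = 3 + 2
V(G) = 5

5


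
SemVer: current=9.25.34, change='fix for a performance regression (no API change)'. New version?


Current: 9.25.34
Change category: 'fix for a performance regression (no API change)' → patch bump
SemVer rule: patch bump → increment PATCH (MAJOR and MINOR unchanged)
New: 9.25.35

9.25.35


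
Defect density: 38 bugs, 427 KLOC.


Defect density = defects / KLOC
Defect density = 38 / 427
Defect density = 0.089 defects/KLOC

0.089 defects/KLOC


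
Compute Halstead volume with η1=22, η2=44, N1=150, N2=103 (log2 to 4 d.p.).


Formula: V = N * log2(η), where N = N1 + N2 and η = η1 + η2
η = 22 + 44 = 66
N = 150 + 103 = 253
log2(66) ≈ 6.0444
V = 253 * 6.0444 = 1529.23

1529.23


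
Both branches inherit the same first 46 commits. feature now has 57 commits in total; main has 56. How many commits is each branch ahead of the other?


Common ancestor: commit #46
feature commits after divergence: 57 - 46 = 11
main commits after divergence: 56 - 46 = 10
feature is 11 commits ahead of main
main is 10 commits ahead of feature

feature ahead: 11, main ahead: 10


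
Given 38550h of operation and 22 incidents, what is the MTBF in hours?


Formula: MTBF = Total operating time / Number of failures
MTBF = 38550 / 22
MTBF = 1752.27 hours

1752.27 hours


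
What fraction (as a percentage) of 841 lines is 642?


Coverage = covered / total * 100
Coverage = 642 / 841 * 100
Coverage = 76.34%

76.34%


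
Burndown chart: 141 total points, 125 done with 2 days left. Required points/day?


Formula: Required rate = Remaining points / Days left
Remaining = 141 - 125 = 16 points
Required rate = 16 / 2 = 8.0 points/day

8.0 points/day


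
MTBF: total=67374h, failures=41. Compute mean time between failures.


Formula: MTBF = Total operating time / Number of failures
MTBF = 67374 / 41
MTBF = 1643.27 hours

1643.27 hours


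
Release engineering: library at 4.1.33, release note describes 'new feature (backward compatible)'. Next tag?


Current: 4.1.33
Change category: 'new feature (backward compatible)' → minor bump
SemVer rule: minor bump → increment MINOR, reset PATCH to 0 (MAJOR unchanged)
New: 4.2.0

4.2.0


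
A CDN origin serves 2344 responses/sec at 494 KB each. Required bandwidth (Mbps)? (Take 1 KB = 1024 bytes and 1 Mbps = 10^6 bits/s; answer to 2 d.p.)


Formula: Mbps = payload_bytes * RPS * 8 / 1e6
Payload per request = 494 KB = 494 * 1024 = 505856 bytes
Total bytes/sec = 505856 * 2344 = 1185726464
Total bits/sec = 1185726464 * 8 = 9485811712
Mbps = 9485811712 / 1e6 = 9485.81

9485.81 Mbps


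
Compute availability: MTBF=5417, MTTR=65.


Availability = MTBF / (MTBF + MTTR)
Availability = 5417 / (5417 + 65)
Availability = 5417 / 5482
Availability = 98.8143%

98.8143%


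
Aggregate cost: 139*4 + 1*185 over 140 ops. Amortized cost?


Formula: Amortized cost = Total cost / Operations
Total cost = (139 * 4) + (1 * 185)
Total cost = 556 + 185 = 741
Amortized = 741 / 140 = 5.2929

5.2929


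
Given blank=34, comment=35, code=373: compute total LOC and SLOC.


Total LOC = blank + comment + code
Total LOC = 34 + 35 + 373 = 442
SLOC (source only) = code = 373

Total LOC: 442, SLOC: 373


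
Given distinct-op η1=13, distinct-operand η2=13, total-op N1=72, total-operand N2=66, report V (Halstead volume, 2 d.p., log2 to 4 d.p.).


Formula: V = N * log2(η), where N = N1 + N2 and η = η1 + η2
η = 13 + 13 = 26
N = 72 + 66 = 138
log2(26) ≈ 4.7004
V = 138 * 4.7004 = 648.66

648.66


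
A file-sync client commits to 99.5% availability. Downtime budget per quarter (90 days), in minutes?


Formula: allowed downtime = period * (100 - SLA) / 100
Period (quarter (90 days)) = 129600 minutes
Unavailability fraction = (100 - 99.5) / 100
Allowed downtime = 129600 * (100 - 99.5) / 100
Allowed downtime = 648.0 minutes

648.0 minutes


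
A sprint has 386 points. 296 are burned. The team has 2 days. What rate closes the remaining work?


Formula: Required rate = Remaining points / Days left
Remaining = 386 - 296 = 90 points
Required rate = 90 / 2 = 45.0 points/day

45.0 points/day


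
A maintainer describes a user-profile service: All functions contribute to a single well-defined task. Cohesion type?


Reasoning: Best: single purpose
Type: Functional cohesion

Functional cohesion


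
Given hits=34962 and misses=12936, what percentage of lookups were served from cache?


Formula: hit rate = hits / (hits + misses) * 100
hit rate = 34962 / (34962 + 12936) * 100
hit rate = 34962 / 47898 * 100
hit rate = 72.99%

72.99%


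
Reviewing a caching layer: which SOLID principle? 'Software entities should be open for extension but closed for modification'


This describes the Open/Closed Principle (OCP)

Open/Closed Principle (OCP)


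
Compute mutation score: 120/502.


Mutation score = killed / total * 100
Mutation score = 120 / 502 * 100
Mutation score = 23.9%

23.9%


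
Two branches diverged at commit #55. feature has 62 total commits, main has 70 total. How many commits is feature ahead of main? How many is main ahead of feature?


Common ancestor: commit #55
feature commits after divergence: 62 - 55 = 7
main commits after divergence: 70 - 55 = 15
feature is 7 commits ahead of main
main is 15 commits ahead of feature

feature ahead: 7, main ahead: 15


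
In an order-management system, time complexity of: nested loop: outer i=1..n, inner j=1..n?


Reasoning: n iterations times n iterations
Complexity: O(n^2)

O(n^2)


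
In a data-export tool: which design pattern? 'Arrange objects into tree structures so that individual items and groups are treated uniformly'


This matches the Composite pattern

Composite


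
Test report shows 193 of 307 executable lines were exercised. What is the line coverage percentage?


Coverage = covered / total * 100
Coverage = 193 / 307 * 100
Coverage = 62.87%

62.87%


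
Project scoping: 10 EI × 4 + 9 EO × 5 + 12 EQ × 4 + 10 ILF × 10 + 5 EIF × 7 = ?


UFP = EI*4 + EO*5 + EQ*4 + ILF*10 + EIF*7
UFP = 10*4 + 9*5 + 12*4 + 10*10 + 5*7
UFP = 40 + 45 + 48 + 100 + 35
UFP = 268

268


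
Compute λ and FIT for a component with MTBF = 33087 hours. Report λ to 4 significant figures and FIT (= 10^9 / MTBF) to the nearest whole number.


Formula: λ = 1 / MTBF; FIT = λ × 1e9 = 1e9 / MTBF
λ = 1 / 33087 ≈ 3.022e-05 failures/hour
FIT = 1e9 / 33087 ≈ 30223 failures per 1e9 hours (nearest whole number)

λ = 3.022e-05 /h, FIT = 30223


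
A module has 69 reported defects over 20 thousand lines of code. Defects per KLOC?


Defect density = defects / KLOC
Defect density = 69 / 20
Defect density = 3.45 defects/KLOC

3.45 defects/KLOC


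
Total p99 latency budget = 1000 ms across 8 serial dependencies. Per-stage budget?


Formula: per_stage = total_budget / stages
per_stage = 1000 / 8
per_stage = 125.0 ms

125.0 ms


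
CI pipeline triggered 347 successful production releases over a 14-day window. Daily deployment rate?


Formula: deployments per day = releases / days
= 347 / 14
= 24.786 deploys/day
(equivalently, 173.5 deploys/week)

24.786 deploys/day


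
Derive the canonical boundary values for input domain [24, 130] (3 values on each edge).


Range: [24, 130]
Boundaries: just below min, min, min+1, max-1, max, just above max
Values: [23, 24, 25, 129, 130, 131]

[23, 24, 25, 129, 130, 131]


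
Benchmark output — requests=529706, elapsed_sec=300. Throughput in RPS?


Formula: throughput = requests / seconds
throughput = 529706 / 300
throughput = 1765.69 requests/second

1765.69 requests/second


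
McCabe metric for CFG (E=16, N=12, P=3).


Formula: V(G) = E - N + 2P
V(G) = 16 - 12 + 2*3
V(G) = 4 + 6
V(G) = 10

10


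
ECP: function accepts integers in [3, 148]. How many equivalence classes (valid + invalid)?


Valid range: [3, 148]
Class 1: x < 3 — invalid
Class 2: 3 ≤ x ≤ 148 — valid
Class 3: x > 148 — invalid
Total equivalence classes: 3

3 equivalence classes


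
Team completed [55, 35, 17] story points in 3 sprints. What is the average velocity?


Formula: Avg velocity = Total points / Number of sprints
Points: [55, 35, 17]
Sum = 55 + 35 + 17 = 107
Avg velocity = 107 / 3 = 35.67 points/sprint

35.67 points/sprint


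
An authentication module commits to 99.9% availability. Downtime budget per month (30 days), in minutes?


Formula: allowed downtime = period * (100 - SLA) / 100
Period (month (30 days)) = 43200 minutes
Unavailability fraction = (100 - 99.9) / 100
Allowed downtime = 43200 * (100 - 99.9) / 100
Allowed downtime = 43.2 minutes

43.2 minutes


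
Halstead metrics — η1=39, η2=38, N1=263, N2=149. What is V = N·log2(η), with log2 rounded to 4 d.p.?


Formula: V = N * log2(η), where N = N1 + N2 and η = η1 + η2
η = 39 + 38 = 77
N = 263 + 149 = 412
log2(77) ≈ 6.2668
V = 412 * 6.2668 = 2581.92

2581.92


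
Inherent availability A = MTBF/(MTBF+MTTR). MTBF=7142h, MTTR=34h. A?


Availability = MTBF / (MTBF + MTTR)
Availability = 7142 / (7142 + 34)
Availability = 7142 / 7176
Availability = 99.5262%

99.5262%


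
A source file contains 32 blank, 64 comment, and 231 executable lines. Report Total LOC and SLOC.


Total LOC = blank + comment + code
Total LOC = 32 + 64 + 231 = 327
SLOC (source only) = code = 231

Total LOC: 327, SLOC: 231


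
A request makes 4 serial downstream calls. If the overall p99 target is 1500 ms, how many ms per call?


Formula: per_stage = total_budget / stages
per_stage = 1500 / 4
per_stage = 375.0 ms

375.0 ms


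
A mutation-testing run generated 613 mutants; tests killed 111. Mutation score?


Mutation score = killed / total * 100
Mutation score = 111 / 613 * 100
Mutation score = 18.11%

18.11%


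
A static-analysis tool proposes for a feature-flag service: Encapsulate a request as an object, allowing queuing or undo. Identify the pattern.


This matches the Command pattern

Command


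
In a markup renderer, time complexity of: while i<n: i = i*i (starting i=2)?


Reasoning: squaring drives double-exponential growth; iterations ~ log log n
Complexity: O(log log n)

O(log log n)


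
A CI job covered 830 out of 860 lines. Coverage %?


Coverage = covered / total * 100
Coverage = 830 / 860 * 100
Coverage = 96.51%

96.51%


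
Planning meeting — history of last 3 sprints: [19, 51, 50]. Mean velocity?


Formula: Avg velocity = Total points / Number of sprints
Points: [19, 51, 50]
Sum = 19 + 51 + 50 = 120
Avg velocity = 120 / 3 = 40.0 points/sprint

40.0 points/sprint


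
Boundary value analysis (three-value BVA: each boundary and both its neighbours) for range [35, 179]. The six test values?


Range: [35, 179]
Boundaries: just below min, min, min+1, max-1, max, just above max
Values: [34, 35, 36, 178, 179, 180]

[34, 35, 36, 178, 179, 180]


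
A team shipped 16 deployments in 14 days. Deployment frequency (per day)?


Formula: deployments per day = releases / days
= 16 / 14
= 1.143 deploys/day
(equivalently, 8.0 deploys/week)

1.143 deploys/day


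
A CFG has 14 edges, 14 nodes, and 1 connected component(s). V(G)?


Formula: V(G) = E - N + 2P
V(G) = 14 - 14 + 2*1
V(G) = 0 + 2
V(G) = 2

2


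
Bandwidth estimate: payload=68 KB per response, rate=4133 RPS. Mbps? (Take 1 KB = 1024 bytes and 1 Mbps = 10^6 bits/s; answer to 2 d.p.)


Formula: Mbps = payload_bytes * RPS * 8 / 1e6
Payload per request = 68 KB = 68 * 1024 = 69632 bytes
Total bytes/sec = 69632 * 4133 = 287789056
Total bits/sec = 287789056 * 8 = 2302312448
Mbps = 2302312448 / 1e6 = 2302.31

2302.31 Mbps


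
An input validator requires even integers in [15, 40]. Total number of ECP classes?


Constraint: even integers in [15, 40]
Class 1: x < 15 — out-of-range invalid
Class 2: x in [15,40] but odd — wrong type invalid
Class 3: x in [15,40] and even — valid
Class 4: x > 40 — out-of-range invalid
Total equivalence classes: 4

4 equivalence classes


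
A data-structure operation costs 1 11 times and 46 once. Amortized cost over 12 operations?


Formula: Amortized cost = Total cost / Operations
Total cost = (11 * 1) + (1 * 46)
Total cost = 11 + 46 = 57
Amortized = 57 / 12 = 4.75

4.75


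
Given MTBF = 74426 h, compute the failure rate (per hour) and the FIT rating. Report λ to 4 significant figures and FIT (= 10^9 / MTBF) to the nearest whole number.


Formula: λ = 1 / MTBF; FIT = λ × 1e9 = 1e9 / MTBF
λ = 1 / 74426 ≈ 1.344e-05 failures/hour
FIT = 1e9 / 74426 ≈ 13436 failures per 1e9 hours (nearest whole number)

λ = 1.344e-05 /h, FIT = 13436


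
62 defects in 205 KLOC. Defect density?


Defect density = defects / KLOC
Defect density = 62 / 205
Defect density = 0.302 defects/KLOC

0.302 defects/KLOC


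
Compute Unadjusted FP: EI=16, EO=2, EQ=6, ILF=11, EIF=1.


UFP = EI*4 + EO*5 + EQ*4 + ILF*10 + EIF*7
UFP = 16*4 + 2*5 + 6*4 + 11*10 + 1*7
UFP = 64 + 10 + 24 + 110 + 7
UFP = 215

215


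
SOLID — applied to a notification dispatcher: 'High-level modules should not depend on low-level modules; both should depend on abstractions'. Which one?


This describes the Dependency Inversion Principle (DIP)

Dependency Inversion Principle (DIP)


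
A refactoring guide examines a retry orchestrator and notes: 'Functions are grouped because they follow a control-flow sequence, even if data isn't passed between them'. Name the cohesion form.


Reasoning: Grouped by order of execution within a routine, not by data flow
Type: Procedural cohesion

Procedural cohesion


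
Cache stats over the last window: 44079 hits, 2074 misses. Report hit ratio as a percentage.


Formula: hit rate = hits / (hits + misses) * 100
hit rate = 44079 / (44079 + 2074) * 100
hit rate = 44079 / 46153 * 100
hit rate = 95.51%

95.51%


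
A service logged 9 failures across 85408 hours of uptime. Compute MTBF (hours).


Formula: MTBF = Total operating time / Number of failures
MTBF = 85408 / 9
MTBF = 9489.78 hours

9489.78 hours


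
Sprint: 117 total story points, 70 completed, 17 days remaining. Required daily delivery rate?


Formula: Required rate = Remaining points / Days left
Remaining = 117 - 70 = 47 points
Required rate = 47 / 17 = 2.76 points/day

2.76 points/day


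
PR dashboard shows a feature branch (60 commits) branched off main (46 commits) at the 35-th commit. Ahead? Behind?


Common ancestor: commit #35
feature commits after divergence: 60 - 35 = 25
main commits after divergence: 46 - 35 = 11
feature is 25 commits ahead of main
main is 11 commits ahead of feature

feature ahead: 25, main ahead: 11


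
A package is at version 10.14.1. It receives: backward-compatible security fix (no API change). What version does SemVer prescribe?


Current: 10.14.1
Change category: 'backward-compatible security fix (no API change)' → patch bump
SemVer rule: patch bump → increment PATCH (MAJOR and MINOR unchanged)
New: 10.14.2

10.14.2
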